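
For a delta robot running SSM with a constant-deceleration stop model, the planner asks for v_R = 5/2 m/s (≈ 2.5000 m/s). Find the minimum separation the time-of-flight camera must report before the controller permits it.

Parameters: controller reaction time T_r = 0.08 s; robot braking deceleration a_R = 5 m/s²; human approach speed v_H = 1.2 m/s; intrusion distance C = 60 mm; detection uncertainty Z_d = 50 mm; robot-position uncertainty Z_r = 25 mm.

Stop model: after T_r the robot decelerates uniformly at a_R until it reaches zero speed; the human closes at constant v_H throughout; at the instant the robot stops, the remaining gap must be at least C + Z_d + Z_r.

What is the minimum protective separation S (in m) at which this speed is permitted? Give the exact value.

S_min = 207/125 m = 1.6560 m

braking lasts T_s = (5/2)/5 = 0.5000 s
reaction-phase robot travel = 2.5000·0.0800 = 0.2000 m
braking distance = 2.5000²/(2·5.0000) = 0.6250 m
person approaches 1.2000·(0.0800+0.5000) = 0.6960 m
margins: 0.0600+0.0500+0.0250 = 0.1350 m
S_min ≈ 0.2000+0.6250+0.6960+0.1350  ⇒  S_min = 207/125 m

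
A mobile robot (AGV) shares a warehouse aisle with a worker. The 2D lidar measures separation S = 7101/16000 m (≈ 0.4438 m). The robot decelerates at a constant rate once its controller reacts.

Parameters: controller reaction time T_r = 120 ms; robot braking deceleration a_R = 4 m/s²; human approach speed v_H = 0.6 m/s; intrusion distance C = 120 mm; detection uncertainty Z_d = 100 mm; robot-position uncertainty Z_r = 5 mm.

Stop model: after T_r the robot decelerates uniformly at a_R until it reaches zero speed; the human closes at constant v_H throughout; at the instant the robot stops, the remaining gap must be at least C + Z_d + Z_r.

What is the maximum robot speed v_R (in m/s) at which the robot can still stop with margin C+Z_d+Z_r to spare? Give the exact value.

v_R_max = 9/20 m/s = 0.4500 m/s

collect terms ⇒ (1/8)·v_R² + (27/100)·v_R + (-2349/16000) = 0
  disc = (27/100)² − 4·(1/8)·(-2349/16000) = 23409/160000 ; √disc = 153/400
  v_R = (−(27/100) + 153/400) / (2·(1/8)) = 9/20 m/s
check:
stop time T_s = (9/20)/4 = 0.1125 s
robot covers v_R·T_r = 0.4500·0.1200 = 0.0540 m before braking
robot under decel: 0.4500²/(2·4.0000) = 0.0253 m
human closes 0.6000·0.2325 = 0.1395 m
C+Z_d+Z_r = 0.1200+0.1000+0.0050 = 0.2250 m
sum ≈ 0.0540+0.0253+0.1395+0.2250 ≈ 0.4438 m = S ✓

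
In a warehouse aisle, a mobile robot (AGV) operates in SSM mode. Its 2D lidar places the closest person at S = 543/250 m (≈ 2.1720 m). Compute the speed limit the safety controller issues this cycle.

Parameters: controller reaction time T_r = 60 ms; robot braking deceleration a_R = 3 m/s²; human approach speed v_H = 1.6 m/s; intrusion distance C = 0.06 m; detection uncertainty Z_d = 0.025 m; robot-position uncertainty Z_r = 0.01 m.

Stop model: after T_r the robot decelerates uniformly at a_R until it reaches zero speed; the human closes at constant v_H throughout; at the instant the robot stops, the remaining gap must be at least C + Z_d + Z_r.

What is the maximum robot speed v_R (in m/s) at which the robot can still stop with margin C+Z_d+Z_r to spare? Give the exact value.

quadratic (1/6)·v² + (89/150)·v + (-1981/1000) = 0
  disc = (89/150)² − 4·(1/6)·(-1981/1000) = 9409/5625 ; √disc = 97/75
  v_R = (−(89/150) + 97/75) / (2·(1/6)) = 21/10 m/s
check:
braking lasts T_s = (21/10)/3 = 0.7000 s
reaction-phase robot travel = 2.1000·0.0600 = 0.1260 m
robot under decel: 2.1000²/(2·3.0000) = 0.7350 m
human closes 1.6000·0.7600 = 1.2160 m
C+Z_d+Z_r = 0.0600+0.0250+0.0100 = 0.0950 m
sum ≈ 0.1260+0.7350+1.2160+0.0950 ≈ 2.1720 m = S ✓

v_R_max = 21/10 m/s = 2.1000 m/s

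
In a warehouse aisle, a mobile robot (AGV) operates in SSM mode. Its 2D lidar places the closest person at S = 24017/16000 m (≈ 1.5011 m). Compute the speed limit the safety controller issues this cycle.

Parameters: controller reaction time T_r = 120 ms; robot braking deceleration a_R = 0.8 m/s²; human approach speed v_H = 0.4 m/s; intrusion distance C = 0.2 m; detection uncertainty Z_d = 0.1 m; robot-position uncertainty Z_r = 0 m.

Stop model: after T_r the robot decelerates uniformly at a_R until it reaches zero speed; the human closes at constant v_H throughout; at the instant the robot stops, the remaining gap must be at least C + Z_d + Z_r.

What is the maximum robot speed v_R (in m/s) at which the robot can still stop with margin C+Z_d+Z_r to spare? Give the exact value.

v_R_max = 19/20 m/s = 0.9500 m/s

quadratic (5/8)·v² + (31/50)·v + (-18449/16000) = 0
  disc = (31/50)² − 4·(5/8)·(-18449/16000) = 522729/160000 ; √disc = 723/400
  v_R = (−(31/50) + 723/400) / (2·(5/8)) = 19/20 m/s
check:
T_s = v_R/a_R = (19/20)/(4/5) = 1.1875 s
reaction-phase robot travel = 0.9500·0.1200 = 0.1140 m
braking distance = 0.9500²/(2·0.8000) = 0.5641 m
person approaches 0.4000·(0.1200+1.1875) = 0.5230 m
margins: 0.2000+0.1000+0.0000 = 0.3000 m
sum ≈ 0.1140+0.5641+0.5230+0.3000 ≈ 1.5011 m = S ✓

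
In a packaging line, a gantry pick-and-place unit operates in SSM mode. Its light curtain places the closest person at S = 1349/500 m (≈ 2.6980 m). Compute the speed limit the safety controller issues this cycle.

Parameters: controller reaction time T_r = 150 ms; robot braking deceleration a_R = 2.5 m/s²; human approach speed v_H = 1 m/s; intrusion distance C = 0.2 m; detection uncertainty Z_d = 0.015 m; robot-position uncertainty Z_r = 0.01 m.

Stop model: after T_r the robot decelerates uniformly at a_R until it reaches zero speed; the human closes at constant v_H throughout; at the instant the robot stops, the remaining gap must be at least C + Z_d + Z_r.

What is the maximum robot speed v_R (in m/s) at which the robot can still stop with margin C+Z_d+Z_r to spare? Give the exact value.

v_R_max = 23/10 m/s = 2.3000 m/s

collect terms ⇒ (1/5)·v_R² + (11/20)·v_R + (-2323/1000) = 0
  disc = (11/20)² − 4·(1/5)·(-2323/1000) = 21609/10000 ; √disc = 147/100
  v_R = (−(11/20) + 147/100) / (2·(1/5)) = 23/10 m/s
check:
T_s = v_R/a_R = (23/10)/(5/2) = 0.9200 s
robot in T_r: 2.3000·0.1500 = 0.3450 m
robot covers 2.3000·0.9200 − ½·2.5000·0.9200² = 1.0580 m while stopping
person approaches 1.0000·(0.1500+0.9200) = 1.0700 m
margins: 0.2000+0.0150+0.0100 = 0.2250 m
sum ≈ 0.3450+1.0580+1.0700+0.2250 ≈ 2.6980 m = S ✓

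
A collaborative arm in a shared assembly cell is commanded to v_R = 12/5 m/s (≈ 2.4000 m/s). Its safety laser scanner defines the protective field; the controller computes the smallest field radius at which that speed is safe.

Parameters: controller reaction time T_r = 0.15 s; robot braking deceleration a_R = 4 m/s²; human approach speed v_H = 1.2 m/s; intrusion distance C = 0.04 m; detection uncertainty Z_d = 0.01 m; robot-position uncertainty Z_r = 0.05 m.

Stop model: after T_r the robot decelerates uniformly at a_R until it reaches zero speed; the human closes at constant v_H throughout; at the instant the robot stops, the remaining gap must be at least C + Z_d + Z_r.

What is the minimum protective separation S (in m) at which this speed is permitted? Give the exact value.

S_min = 52/25 m = 2.0800 m

T_s = v_R/a_R = (12/5)/4 = 0.6000 s
robot covers v_R·T_r = 2.4000·0.1500 = 0.3600 m before braking
braking distance = 2.4000²/(2·4.0000) = 0.7200 m
human closes 1.2000·0.7500 = 0.9000 m
residual clearance needed = 0.0400+0.0100+0.0500 = 0.1000 m
S_min ≈ 0.3600+0.7200+0.9000+0.1000  ⇒  S_min = 52/25 m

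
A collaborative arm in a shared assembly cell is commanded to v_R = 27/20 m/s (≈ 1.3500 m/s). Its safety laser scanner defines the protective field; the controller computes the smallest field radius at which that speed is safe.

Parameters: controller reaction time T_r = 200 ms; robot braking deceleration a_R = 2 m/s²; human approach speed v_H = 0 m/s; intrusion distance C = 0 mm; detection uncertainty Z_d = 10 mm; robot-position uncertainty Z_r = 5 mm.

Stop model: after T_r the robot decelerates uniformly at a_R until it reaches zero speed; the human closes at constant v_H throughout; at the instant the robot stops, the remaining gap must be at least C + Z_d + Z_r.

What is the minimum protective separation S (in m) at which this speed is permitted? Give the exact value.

S_min = 237/320 m = 0.7406 m

T_s = v_R/a_R = (27/20)/2 = 0.6750 s
reaction-phase robot travel = 1.3500·0.2000 = 0.2700 m
braking distance = 1.3500²/(2·2.0000) = 0.4556 m
person approaches 0.0000·(0.2000+0.6750) = 0.0000 m
margins: 0.0000+0.0100+0.0050 = 0.0150 m
S_min ≈ 0.2700+0.4556+0.0000+0.0150  ⇒  S_min = 237/320 m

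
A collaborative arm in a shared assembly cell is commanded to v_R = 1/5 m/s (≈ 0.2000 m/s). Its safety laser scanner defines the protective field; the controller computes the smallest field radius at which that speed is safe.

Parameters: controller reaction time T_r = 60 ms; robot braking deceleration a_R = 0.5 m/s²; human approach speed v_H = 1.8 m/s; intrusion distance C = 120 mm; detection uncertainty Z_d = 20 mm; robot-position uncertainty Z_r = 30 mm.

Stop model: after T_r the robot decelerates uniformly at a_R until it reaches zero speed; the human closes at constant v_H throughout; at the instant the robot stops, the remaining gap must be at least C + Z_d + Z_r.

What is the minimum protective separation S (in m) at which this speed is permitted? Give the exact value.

braking lasts T_s = (1/5)/(1/2) = 0.4000 s
reaction-phase robot travel = 0.2000·0.0600 = 0.0120 m
robot under decel: 0.2000²/(2·0.5000) = 0.0400 m
person approaches 1.8000·(0.0600+0.4000) = 0.8280 m
margins: 0.1200+0.0200+0.0300 = 0.1700 m
S_min ≈ 0.0120+0.0400+0.8280+0.1700  ⇒  S_min = 21/20 m

S_min = 21/20 m = 1.0500 m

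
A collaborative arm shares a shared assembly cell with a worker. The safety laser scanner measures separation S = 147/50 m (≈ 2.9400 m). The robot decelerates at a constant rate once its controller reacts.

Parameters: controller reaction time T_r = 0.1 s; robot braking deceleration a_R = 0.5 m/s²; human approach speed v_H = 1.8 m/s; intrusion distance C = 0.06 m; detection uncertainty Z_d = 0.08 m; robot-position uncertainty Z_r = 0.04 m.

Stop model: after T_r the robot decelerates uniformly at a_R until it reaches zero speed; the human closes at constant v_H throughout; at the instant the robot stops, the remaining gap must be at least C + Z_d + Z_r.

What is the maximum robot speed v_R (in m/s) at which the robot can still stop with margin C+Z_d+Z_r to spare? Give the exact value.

collect terms ⇒ (1)·v_R² + (37/10)·v_R + (-129/50) = 0
  disc = (37/10)² − 4·(1)·(-129/50) = 2401/100 ; √disc = 49/10
  v_R = (−(37/10) + 49/10) / (2·(1)) = 3/5 m/s
check:
stop time T_s = (3/5)/(1/2) = 1.2000 s
reaction-phase robot travel = 0.6000·0.1000 = 0.0600 m
robot under decel: 0.6000²/(2·0.5000) = 0.3600 m
human closes 1.8000·1.3000 = 2.3400 m
margins: 0.0600+0.0800+0.0400 = 0.1800 m
sum ≈ 0.0600+0.3600+2.3400+0.1800 ≈ 2.9400 m = S ✓

v_R_max = 3/5 m/s = 0.6000 m/s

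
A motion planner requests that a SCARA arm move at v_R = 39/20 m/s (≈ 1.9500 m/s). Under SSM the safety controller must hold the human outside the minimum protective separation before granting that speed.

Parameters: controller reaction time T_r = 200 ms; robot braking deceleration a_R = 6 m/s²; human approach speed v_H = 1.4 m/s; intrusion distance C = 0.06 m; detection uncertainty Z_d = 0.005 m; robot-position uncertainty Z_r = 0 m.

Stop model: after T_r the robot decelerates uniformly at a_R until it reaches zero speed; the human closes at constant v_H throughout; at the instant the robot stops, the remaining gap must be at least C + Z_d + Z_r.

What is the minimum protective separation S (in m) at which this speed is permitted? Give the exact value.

S_min = 2411/1600 m = 1.5069 m

stop time T_s = (39/20)/6 = 0.3250 s
robot in T_r: 1.9500·0.2000 = 0.3900 m
robot covers 1.9500·0.3250 − ½·6.0000·0.3250² = 0.3169 m while stopping
person approaches 1.4000·(0.2000+0.3250) = 0.7350 m
residual clearance needed = 0.0600+0.0050+0.0000 = 0.0650 m
S_min ≈ 0.3900+0.3169+0.7350+0.0650  ⇒  S_min = 2411/1600 m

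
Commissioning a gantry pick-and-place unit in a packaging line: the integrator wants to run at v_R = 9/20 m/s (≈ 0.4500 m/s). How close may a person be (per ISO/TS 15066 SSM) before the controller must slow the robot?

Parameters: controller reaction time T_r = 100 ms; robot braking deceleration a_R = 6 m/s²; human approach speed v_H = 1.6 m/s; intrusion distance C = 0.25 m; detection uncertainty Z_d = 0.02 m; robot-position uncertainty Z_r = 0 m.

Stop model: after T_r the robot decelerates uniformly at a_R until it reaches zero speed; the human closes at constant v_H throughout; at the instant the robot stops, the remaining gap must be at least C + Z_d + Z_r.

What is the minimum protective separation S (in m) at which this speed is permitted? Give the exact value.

braking lasts T_s = (9/20)/6 = 0.0750 s
reaction-phase robot travel = 0.4500·0.1000 = 0.0450 m
braking distance = 0.4500²/(2·6.0000) = 0.0169 m
human closes 1.6000·0.1750 = 0.2800 m
C+Z_d+Z_r = 0.2500+0.0200+0.0000 = 0.2700 m
S_min ≈ 0.0450+0.0169+0.2800+0.2700  ⇒  S_min = 979/1600 m

S_min = 979/1600 m = 0.6119 m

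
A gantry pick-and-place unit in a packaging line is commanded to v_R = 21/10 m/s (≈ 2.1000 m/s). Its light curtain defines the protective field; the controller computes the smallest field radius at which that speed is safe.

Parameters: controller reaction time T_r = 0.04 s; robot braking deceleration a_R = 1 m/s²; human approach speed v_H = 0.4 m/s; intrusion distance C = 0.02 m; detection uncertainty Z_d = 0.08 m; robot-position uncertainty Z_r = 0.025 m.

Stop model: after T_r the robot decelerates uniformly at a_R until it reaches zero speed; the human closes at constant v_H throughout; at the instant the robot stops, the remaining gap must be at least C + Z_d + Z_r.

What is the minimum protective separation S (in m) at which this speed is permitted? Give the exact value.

stop time T_s = (21/10)/1 = 2.1000 s
robot covers v_R·T_r = 2.1000·0.0400 = 0.0840 m before braking
braking distance = 2.1000²/(2·1.0000) = 2.2050 m
human over T_r+T_s: 0.4000·(0.0400+2.1000) = 0.8560 m
residual clearance needed = 0.0200+0.0800+0.0250 = 0.1250 m
S_min ≈ 0.0840+2.2050+0.8560+0.1250  ⇒  S_min = 327/100 m

S_min = 327/100 m = 3.2700 m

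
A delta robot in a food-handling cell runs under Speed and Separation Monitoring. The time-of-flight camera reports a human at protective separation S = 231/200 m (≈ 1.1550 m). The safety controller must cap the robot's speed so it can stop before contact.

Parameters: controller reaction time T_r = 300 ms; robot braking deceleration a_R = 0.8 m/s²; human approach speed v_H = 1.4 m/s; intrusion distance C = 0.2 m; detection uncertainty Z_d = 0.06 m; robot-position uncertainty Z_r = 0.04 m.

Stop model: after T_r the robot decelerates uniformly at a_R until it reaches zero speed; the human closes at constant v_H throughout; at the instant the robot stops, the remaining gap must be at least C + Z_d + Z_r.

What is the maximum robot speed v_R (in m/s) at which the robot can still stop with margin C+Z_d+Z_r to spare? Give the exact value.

quadratic (5/8)·v² + (41/20)·v + (-87/200) = 0
  disc = (41/20)² − 4·(5/8)·(-87/200) = 529/100 ; √disc = 23/10
  v_R = (−(41/20) + 23/10) / (2·(5/8)) = 1/5 m/s
check:
T_s = v_R/a_R = (1/5)/(4/5) = 0.2500 s
robot in T_r: 0.2000·0.3000 = 0.0600 m
braking distance = 0.2000²/(2·0.8000) = 0.0250 m
human closes 1.4000·0.5500 = 0.7700 m
C+Z_d+Z_r = 0.2000+0.0600+0.0400 = 0.3000 m
sum ≈ 0.0600+0.0250+0.7700+0.3000 ≈ 1.1550 m = S ✓

v_R_max = 1/5 m/s = 0.2000 m/s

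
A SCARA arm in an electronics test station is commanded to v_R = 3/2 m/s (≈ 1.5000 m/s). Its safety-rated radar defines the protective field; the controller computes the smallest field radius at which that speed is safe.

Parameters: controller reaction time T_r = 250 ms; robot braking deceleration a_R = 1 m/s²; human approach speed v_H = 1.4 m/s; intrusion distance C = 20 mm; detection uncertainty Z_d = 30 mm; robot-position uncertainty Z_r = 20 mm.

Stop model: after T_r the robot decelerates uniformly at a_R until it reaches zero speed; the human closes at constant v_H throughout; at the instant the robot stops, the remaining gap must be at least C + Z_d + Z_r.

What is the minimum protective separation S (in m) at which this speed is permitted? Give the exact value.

stop time T_s = (3/2)/1 = 1.5000 s
robot covers v_R·T_r = 1.5000·0.2500 = 0.3750 m before braking
braking distance = 1.5000²/(2·1.0000) = 1.1250 m
person approaches 1.4000·(0.2500+1.5000) = 2.4500 m
residual clearance needed = 0.0200+0.0300+0.0200 = 0.0700 m
S_min ≈ 0.3750+1.1250+2.4500+0.0700  ⇒  S_min = 201/50 m

S_min = 201/50 m = 4.0200 m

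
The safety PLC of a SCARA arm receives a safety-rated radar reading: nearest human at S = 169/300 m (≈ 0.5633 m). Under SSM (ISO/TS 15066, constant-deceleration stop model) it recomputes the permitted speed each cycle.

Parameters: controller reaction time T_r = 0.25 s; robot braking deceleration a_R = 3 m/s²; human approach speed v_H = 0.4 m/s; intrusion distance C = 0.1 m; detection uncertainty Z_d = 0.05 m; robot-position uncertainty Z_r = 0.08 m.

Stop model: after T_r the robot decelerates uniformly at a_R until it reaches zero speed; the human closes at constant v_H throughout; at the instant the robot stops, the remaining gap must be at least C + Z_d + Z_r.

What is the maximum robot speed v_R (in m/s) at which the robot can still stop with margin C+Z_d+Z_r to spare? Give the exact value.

v_R_max = 1/2 m/s = 0.5000 m/s

collect terms ⇒ (1/6)·v_R² + (23/60)·v_R + (-7/30) = 0
  disc = (23/60)² − 4·(1/6)·(-7/30) = 121/400 ; √disc = 11/20
  v_R = (−(23/60) + 11/20) / (2·(1/6)) = 1/2 m/s
check:
stop time T_s = (1/2)/3 = 0.1667 s
robot in T_r: 0.5000·0.2500 = 0.1250 m
robot covers 0.5000·0.1667 − ½·3.0000·0.1667² = 0.0417 m while stopping
person approaches 0.4000·(0.2500+0.1667) = 0.1667 m
margins: 0.1000+0.0500+0.0800 = 0.2300 m
sum ≈ 0.1250+0.0417+0.1667+0.2300 ≈ 0.5633 m = S ✓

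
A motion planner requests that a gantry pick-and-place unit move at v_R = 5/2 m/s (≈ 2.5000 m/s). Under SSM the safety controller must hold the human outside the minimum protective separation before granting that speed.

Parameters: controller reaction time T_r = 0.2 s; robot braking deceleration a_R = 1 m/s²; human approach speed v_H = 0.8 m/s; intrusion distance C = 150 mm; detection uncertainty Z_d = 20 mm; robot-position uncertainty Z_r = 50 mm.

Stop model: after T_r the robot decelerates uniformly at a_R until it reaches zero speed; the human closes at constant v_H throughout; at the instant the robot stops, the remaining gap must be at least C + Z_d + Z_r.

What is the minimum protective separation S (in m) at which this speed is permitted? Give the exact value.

stop time T_s = (5/2)/1 = 2.5000 s
reaction-phase robot travel = 2.5000·0.2000 = 0.5000 m
robot covers 2.5000·2.5000 − ½·1.0000·2.5000² = 3.1250 m while stopping
human closes 0.8000·2.7000 = 2.1600 m
C+Z_d+Z_r = 0.1500+0.0200+0.0500 = 0.2200 m
S_min ≈ 0.5000+3.1250+2.1600+0.2200  ⇒  S_min = 1201/200 m

S_min = 1201/200 m = 6.0050 m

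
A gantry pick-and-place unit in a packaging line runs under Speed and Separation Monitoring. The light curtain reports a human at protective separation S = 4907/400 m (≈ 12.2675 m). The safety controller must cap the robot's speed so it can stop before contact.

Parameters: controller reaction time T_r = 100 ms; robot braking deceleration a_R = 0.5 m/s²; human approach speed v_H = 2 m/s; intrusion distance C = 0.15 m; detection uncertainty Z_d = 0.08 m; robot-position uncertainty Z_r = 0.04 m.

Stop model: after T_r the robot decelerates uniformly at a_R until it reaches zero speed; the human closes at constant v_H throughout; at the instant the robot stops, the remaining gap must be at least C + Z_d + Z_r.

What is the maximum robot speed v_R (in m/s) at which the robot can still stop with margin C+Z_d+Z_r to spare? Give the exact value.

quadratic (1)·v² + (41/10)·v + (-4719/400) = 0
  disc = (41/10)² − 4·(1)·(-4719/400) = 64 ; √disc = 8
  v_R = (−(41/10) + 8) / (2·(1)) = 39/20 m/s
check:
stop time T_s = (39/20)/(1/2) = 3.9000 s
robot in T_r: 1.9500·0.1000 = 0.1950 m
robot under decel: 1.9500²/(2·0.5000) = 3.8025 m
person approaches 2.0000·(0.1000+3.9000) = 8.0000 m
margins: 0.1500+0.0800+0.0400 = 0.2700 m
sum ≈ 0.1950+3.8025+8.0000+0.2700 ≈ 12.2675 m = S ✓

v_R_max = 39/20 m/s = 1.9500 m/s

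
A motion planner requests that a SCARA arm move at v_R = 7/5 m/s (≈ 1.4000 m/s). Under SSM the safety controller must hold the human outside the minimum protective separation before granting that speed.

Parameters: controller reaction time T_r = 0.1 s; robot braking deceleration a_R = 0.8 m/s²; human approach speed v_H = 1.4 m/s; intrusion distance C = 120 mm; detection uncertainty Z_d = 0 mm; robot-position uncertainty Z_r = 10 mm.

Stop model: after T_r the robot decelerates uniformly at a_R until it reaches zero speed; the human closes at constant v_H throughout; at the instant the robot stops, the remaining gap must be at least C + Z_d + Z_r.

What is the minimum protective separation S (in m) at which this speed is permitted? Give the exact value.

T_s = v_R/a_R = (7/5)/(4/5) = 1.7500 s
robot in T_r: 1.4000·0.1000 = 0.1400 m
robot under decel: 1.4000²/(2·0.8000) = 1.2250 m
person approaches 1.4000·(0.1000+1.7500) = 2.5900 m
margins: 0.1200+0.0000+0.0100 = 0.1300 m
S_min ≈ 0.1400+1.2250+2.5900+0.1300  ⇒  S_min = 817/200 m

S_min = 817/200 m = 4.0850 m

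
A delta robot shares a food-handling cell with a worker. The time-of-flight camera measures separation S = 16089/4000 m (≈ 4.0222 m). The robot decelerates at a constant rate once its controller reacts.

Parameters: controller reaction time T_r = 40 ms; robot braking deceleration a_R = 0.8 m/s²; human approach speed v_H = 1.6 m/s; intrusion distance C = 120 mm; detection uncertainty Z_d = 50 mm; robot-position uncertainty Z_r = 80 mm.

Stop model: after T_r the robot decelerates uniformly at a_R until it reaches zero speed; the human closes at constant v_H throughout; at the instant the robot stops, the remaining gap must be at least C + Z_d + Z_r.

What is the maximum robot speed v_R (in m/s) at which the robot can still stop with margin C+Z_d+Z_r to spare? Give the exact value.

collect terms ⇒ (5/8)·v_R² + (51/25)·v_R + (-14833/4000) = 0
  disc = (51/25)² − 4·(5/8)·(-14833/4000) = 537289/40000 ; √disc = 733/200
  v_R = (−(51/25) + 733/200) / (2·(5/8)) = 13/10 m/s
check:
stop time T_s = (13/10)/(4/5) = 1.6250 s
robot in T_r: 1.3000·0.0400 = 0.0520 m
braking distance = 1.3000²/(2·0.8000) = 1.0562 m
human closes 1.6000·1.6650 = 2.6640 m
residual clearance needed = 0.1200+0.0500+0.0800 = 0.2500 m
sum ≈ 0.0520+1.0562+2.6640+0.2500 ≈ 4.0222 m = S ✓

v_R_max = 13/10 m/s = 1.3000 m/s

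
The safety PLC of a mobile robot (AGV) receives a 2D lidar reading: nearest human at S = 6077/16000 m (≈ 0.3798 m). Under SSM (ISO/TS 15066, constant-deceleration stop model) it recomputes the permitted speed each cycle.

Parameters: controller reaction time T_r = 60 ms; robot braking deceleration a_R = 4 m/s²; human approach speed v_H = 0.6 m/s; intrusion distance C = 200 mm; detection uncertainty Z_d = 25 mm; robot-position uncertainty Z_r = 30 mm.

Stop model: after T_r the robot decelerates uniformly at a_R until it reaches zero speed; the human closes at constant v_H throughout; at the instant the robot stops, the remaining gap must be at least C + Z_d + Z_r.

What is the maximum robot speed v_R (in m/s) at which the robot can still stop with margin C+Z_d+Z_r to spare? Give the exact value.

at the boundary: (1/8)·v² + (21/100)·v + (-1421/16000) = 0
  disc = (21/100)² − 4·(1/8)·(-1421/16000) = 14161/160000 ; √disc = 119/400
  v_R = (−(21/100) + 119/400) / (2·(1/8)) = 7/20 m/s
check:
T_s = v_R/a_R = (7/20)/4 = 0.0875 s
robot in T_r: 0.3500·0.0600 = 0.0210 m
braking distance = 0.3500²/(2·4.0000) = 0.0153 m
human closes 0.6000·0.1475 = 0.0885 m
C+Z_d+Z_r = 0.2000+0.0250+0.0300 = 0.2550 m
sum ≈ 0.0210+0.0153+0.0885+0.2550 ≈ 0.3798 m = S ✓

v_R_max = 7/20 m/s = 0.3500 m/s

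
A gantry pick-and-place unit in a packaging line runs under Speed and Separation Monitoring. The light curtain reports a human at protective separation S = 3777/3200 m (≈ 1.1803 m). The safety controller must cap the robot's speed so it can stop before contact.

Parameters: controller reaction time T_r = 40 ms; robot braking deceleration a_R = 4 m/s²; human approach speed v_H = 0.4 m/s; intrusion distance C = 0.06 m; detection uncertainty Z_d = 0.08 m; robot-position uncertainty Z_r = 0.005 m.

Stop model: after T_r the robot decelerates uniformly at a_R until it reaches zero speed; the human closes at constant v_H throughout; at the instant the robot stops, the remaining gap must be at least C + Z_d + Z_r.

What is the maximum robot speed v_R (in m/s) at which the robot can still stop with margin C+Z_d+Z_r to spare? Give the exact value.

v_R_max = 47/20 m/s = 2.3500 m/s

collect terms ⇒ (1/8)·v_R² + (7/50)·v_R + (-16309/16000) = 0
  disc = (7/50)² − 4·(1/8)·(-16309/16000) = 84681/160000 ; √disc = 291/400
  v_R = (−(7/50) + 291/400) / (2·(1/8)) = 47/20 m/s
check:
braking lasts T_s = (47/20)/4 = 0.5875 s
robot covers v_R·T_r = 2.3500·0.0400 = 0.0940 m before braking
braking distance = 2.3500²/(2·4.0000) = 0.6903 m
person approaches 0.4000·(0.0400+0.5875) = 0.2510 m
residual clearance needed = 0.0600+0.0800+0.0050 = 0.1450 m
sum ≈ 0.0940+0.6903+0.2510+0.1450 ≈ 1.1803 m = S ✓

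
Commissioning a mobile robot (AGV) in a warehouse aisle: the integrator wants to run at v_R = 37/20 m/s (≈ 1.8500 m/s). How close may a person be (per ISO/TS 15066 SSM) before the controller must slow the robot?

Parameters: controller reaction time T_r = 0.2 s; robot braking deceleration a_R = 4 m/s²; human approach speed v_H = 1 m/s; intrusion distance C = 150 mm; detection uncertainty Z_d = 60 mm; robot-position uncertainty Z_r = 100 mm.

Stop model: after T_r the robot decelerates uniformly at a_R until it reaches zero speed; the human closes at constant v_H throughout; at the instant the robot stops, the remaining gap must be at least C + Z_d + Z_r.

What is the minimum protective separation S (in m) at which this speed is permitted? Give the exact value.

S_min = 1133/640 m = 1.7703 m

stop time T_s = (37/20)/4 = 0.4625 s
reaction-phase robot travel = 1.8500·0.2000 = 0.3700 m
robot under decel: 1.8500²/(2·4.0000) = 0.4278 m
person approaches 1.0000·(0.2000+0.4625) = 0.6625 m
margins: 0.1500+0.0600+0.1000 = 0.3100 m
S_min ≈ 0.3700+0.4278+0.6625+0.3100  ⇒  S_min = 1133/640 m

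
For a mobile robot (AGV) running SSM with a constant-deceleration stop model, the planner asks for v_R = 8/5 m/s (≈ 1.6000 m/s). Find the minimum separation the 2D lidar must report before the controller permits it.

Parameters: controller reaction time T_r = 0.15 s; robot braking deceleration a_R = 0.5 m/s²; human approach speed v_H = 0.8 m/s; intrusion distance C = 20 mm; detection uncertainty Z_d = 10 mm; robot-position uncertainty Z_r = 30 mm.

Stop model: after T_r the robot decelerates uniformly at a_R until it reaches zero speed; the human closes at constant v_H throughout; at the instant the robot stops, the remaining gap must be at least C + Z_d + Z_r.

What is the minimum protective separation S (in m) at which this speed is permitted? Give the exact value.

S_min = 277/50 m = 5.5400 m

braking lasts T_s = (8/5)/(1/2) = 3.2000 s
robot in T_r: 1.6000·0.1500 = 0.2400 m
robot covers 1.6000·3.2000 − ½·0.5000·3.2000² = 2.5600 m while stopping
person approaches 0.8000·(0.1500+3.2000) = 2.6800 m
margins: 0.0200+0.0100+0.0300 = 0.0600 m
S_min ≈ 0.2400+2.5600+2.6800+0.0600  ⇒  S_min = 277/50 m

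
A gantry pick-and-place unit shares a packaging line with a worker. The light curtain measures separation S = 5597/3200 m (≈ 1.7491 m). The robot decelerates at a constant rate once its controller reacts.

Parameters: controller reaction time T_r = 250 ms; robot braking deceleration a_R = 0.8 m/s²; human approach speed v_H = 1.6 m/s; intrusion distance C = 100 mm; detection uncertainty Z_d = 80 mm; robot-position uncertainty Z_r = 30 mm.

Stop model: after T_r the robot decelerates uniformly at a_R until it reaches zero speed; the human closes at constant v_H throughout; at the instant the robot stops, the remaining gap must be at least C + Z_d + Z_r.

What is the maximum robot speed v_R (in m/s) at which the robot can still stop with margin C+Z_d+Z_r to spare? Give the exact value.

collect terms ⇒ (5/8)·v_R² + (9/4)·v_R + (-729/640) = 0
  disc = (9/4)² − 4·(5/8)·(-729/640) = 2025/256 ; √disc = 45/16
  v_R = (−(9/4) + 45/16) / (2·(5/8)) = 9/20 m/s
check:
T_s = v_R/a_R = (9/20)/(4/5) = 0.5625 s
robot in T_r: 0.4500·0.2500 = 0.1125 m
braking distance = 0.4500²/(2·0.8000) = 0.1266 m
human closes 1.6000·0.8125 = 1.3000 m
C+Z_d+Z_r = 0.1000+0.0800+0.0300 = 0.2100 m
sum ≈ 0.1125+0.1266+1.3000+0.2100 ≈ 1.7491 m = S ✓

v_R_max = 9/20 m/s = 0.4500 m/s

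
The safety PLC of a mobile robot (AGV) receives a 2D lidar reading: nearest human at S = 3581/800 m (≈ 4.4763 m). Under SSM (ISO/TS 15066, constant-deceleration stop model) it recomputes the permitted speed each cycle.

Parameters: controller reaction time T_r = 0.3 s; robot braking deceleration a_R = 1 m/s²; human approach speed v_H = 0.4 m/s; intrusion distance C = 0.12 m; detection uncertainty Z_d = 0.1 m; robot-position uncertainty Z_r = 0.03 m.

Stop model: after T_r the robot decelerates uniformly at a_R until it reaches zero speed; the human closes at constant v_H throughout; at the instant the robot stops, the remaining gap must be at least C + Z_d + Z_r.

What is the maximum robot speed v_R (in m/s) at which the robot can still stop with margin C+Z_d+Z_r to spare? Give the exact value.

v_R_max = 9/4 m/s = 2.2500 m/s

at the boundary: (1/2)·v² + (7/10)·v + (-657/160) = 0
  disc = (7/10)² − 4·(1/2)·(-657/160) = 3481/400 ; √disc = 59/20
  v_R = (−(7/10) + 59/20) / (2·(1/2)) = 9/4 m/s
check:
stop time T_s = (9/4)/1 = 2.2500 s
robot covers v_R·T_r = 2.2500·0.3000 = 0.6750 m before braking
braking distance = 2.2500²/(2·1.0000) = 2.5312 m
person approaches 0.4000·(0.3000+2.2500) = 1.0200 m
C+Z_d+Z_r = 0.1200+0.1000+0.0300 = 0.2500 m
sum ≈ 0.6750+2.5312+1.0200+0.2500 ≈ 4.4763 m = S ✓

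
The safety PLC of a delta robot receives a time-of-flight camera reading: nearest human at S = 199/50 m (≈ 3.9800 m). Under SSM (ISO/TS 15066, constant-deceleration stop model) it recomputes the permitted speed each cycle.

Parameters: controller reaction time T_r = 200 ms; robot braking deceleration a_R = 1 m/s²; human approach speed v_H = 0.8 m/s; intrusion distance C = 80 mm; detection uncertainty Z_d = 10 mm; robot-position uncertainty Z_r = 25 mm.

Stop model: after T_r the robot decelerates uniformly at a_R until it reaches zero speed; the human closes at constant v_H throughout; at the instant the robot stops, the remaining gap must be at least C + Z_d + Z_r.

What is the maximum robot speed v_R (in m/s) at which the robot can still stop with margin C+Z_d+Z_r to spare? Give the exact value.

quadratic (1/2)·v² + (1)·v + (-741/200) = 0
  disc = (1)² − 4·(1/2)·(-741/200) = 841/100 ; √disc = 29/10
  v_R = (−(1) + 29/10) / (2·(1/2)) = 19/10 m/s
check:
T_s = v_R/a_R = (19/10)/1 = 1.9000 s
robot in T_r: 1.9000·0.2000 = 0.3800 m
robot covers 1.9000·1.9000 − ½·1.0000·1.9000² = 1.8050 m while stopping
human over T_r+T_s: 0.8000·(0.2000+1.9000) = 1.6800 m
residual clearance needed = 0.0800+0.0100+0.0250 = 0.1150 m
sum ≈ 0.3800+1.8050+1.6800+0.1150 ≈ 3.9800 m = S ✓

v_R_max = 19/10 m/s = 1.9000 m/s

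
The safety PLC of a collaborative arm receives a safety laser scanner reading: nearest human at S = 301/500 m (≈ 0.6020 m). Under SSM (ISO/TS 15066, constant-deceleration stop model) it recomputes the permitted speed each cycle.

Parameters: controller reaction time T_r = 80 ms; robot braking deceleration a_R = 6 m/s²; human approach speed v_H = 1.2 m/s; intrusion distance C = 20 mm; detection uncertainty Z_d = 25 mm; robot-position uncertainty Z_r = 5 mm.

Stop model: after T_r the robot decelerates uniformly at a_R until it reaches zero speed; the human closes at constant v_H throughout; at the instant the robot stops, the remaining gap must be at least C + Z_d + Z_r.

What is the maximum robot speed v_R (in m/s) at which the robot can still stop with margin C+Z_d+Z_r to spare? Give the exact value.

collect terms ⇒ (1/12)·v_R² + (7/25)·v_R + (-57/125) = 0
  disc = (7/25)² − 4·(1/12)·(-57/125) = 144/625 ; √disc = 12/25
  v_R = (−(7/25) + 12/25) / (2·(1/12)) = 6/5 m/s
check:
braking lasts T_s = (6/5)/6 = 0.2000 s
robot in T_r: 1.2000·0.0800 = 0.0960 m
robot under decel: 1.2000²/(2·6.0000) = 0.1200 m
human closes 1.2000·0.2800 = 0.3360 m
C+Z_d+Z_r = 0.0200+0.0250+0.0050 = 0.0500 m
sum ≈ 0.0960+0.1200+0.3360+0.0500 ≈ 0.6020 m = S ✓

v_R_max = 6/5 m/s = 1.2000 m/s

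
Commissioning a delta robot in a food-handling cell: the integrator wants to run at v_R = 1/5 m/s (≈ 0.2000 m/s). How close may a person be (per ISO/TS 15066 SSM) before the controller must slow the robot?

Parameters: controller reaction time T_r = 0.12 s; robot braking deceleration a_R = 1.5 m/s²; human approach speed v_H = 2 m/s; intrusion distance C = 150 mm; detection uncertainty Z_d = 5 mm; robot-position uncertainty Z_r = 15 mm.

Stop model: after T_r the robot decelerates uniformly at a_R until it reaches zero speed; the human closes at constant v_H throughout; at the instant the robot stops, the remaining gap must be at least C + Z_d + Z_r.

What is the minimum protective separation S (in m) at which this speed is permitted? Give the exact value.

T_s = v_R/a_R = (1/5)/(3/2) = 0.1333 s
robot in T_r: 0.2000·0.1200 = 0.0240 m
robot under decel: 0.2000²/(2·1.5000) = 0.0133 m
person approaches 2.0000·(0.1200+0.1333) = 0.5067 m
residual clearance needed = 0.1500+0.0050+0.0150 = 0.1700 m
S_min ≈ 0.0240+0.0133+0.5067+0.1700  ⇒  S_min = 357/500 m

S_min = 357/500 m = 0.7140 m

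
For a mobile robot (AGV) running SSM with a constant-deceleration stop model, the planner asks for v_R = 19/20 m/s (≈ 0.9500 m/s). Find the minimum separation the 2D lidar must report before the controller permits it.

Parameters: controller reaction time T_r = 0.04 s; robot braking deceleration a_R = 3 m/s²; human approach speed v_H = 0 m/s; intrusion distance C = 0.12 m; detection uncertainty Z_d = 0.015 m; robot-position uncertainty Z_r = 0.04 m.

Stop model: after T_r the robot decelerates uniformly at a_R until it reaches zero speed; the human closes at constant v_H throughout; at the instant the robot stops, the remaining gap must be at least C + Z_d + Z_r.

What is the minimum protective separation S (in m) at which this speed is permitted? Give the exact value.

stop time T_s = (19/20)/3 = 0.3167 s
robot covers v_R·T_r = 0.9500·0.0400 = 0.0380 m before braking
robot under decel: 0.9500²/(2·3.0000) = 0.1504 m
human closes 0.0000·0.3567 = 0.0000 m
C+Z_d+Z_r = 0.1200+0.0150+0.0400 = 0.1750 m
S_min ≈ 0.0380+0.1504+0.0000+0.1750  ⇒  S_min = 4361/12000 m

S_min = 4361/12000 m = 0.3634 m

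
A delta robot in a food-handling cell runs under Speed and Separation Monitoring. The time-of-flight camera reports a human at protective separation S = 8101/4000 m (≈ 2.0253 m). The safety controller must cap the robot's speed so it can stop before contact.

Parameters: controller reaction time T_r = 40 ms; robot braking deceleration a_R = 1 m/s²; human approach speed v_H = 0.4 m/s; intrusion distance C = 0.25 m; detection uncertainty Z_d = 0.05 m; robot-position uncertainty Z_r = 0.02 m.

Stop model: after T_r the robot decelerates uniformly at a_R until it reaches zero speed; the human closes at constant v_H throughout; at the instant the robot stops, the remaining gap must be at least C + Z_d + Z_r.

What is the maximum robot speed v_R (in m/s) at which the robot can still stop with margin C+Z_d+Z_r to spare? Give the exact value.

v_R_max = 29/20 m/s = 1.4500 m/s

at the boundary: (1/2)·v² + (11/25)·v + (-6757/4000) = 0
  disc = (11/25)² − 4·(1/2)·(-6757/4000) = 35721/10000 ; √disc = 189/100
  v_R = (−(11/25) + 189/100) / (2·(1/2)) = 29/20 m/s
check:
braking lasts T_s = (29/20)/1 = 1.4500 s
reaction-phase robot travel = 1.4500·0.0400 = 0.0580 m
robot under decel: 1.4500²/(2·1.0000) = 1.0513 m
human over T_r+T_s: 0.4000·(0.0400+1.4500) = 0.5960 m
C+Z_d+Z_r = 0.2500+0.0500+0.0200 = 0.3200 m
sum ≈ 0.0580+1.0513+0.5960+0.3200 ≈ 2.0253 m = S ✓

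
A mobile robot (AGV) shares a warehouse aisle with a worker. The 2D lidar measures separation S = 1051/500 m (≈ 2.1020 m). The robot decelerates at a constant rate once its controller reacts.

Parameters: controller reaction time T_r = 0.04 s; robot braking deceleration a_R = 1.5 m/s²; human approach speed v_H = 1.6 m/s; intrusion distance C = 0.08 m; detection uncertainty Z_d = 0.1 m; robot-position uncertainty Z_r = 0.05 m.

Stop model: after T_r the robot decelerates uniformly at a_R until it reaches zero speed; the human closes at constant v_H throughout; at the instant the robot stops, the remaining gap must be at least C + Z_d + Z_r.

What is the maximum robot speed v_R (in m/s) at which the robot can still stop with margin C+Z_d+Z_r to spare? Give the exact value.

v_R_max = 6/5 m/s = 1.2000 m/s

collect terms ⇒ (1/3)·v_R² + (83/75)·v_R + (-226/125) = 0
  disc = (83/75)² − 4·(1/3)·(-226/125) = 20449/5625 ; √disc = 143/75
  v_R = (−(83/75) + 143/75) / (2·(1/3)) = 6/5 m/s
check:
braking lasts T_s = (6/5)/(3/2) = 0.8000 s
reaction-phase robot travel = 1.2000·0.0400 = 0.0480 m
robot covers 1.2000·0.8000 − ½·1.5000·0.8000² = 0.4800 m while stopping
human closes 1.6000·0.8400 = 1.3440 m
margins: 0.0800+0.1000+0.0500 = 0.2300 m
sum ≈ 0.0480+0.4800+1.3440+0.2300 ≈ 2.1020 m = S ✓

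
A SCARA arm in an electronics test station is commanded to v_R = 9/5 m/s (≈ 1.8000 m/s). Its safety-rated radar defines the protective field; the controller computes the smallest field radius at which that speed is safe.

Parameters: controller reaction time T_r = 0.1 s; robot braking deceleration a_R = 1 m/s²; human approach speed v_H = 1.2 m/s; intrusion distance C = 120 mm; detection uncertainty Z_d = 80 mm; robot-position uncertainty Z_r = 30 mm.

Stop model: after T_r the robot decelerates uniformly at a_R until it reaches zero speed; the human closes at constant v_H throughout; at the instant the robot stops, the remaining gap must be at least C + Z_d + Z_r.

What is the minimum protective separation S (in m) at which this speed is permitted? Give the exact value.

S_min = 431/100 m = 4.3100 m

stop time T_s = (9/5)/1 = 1.8000 s
reaction-phase robot travel = 1.8000·0.1000 = 0.1800 m
robot covers 1.8000·1.8000 − ½·1.0000·1.8000² = 1.6200 m while stopping
person approaches 1.2000·(0.1000+1.8000) = 2.2800 m
C+Z_d+Z_r = 0.1200+0.0800+0.0300 = 0.2300 m
S_min ≈ 0.1800+1.6200+2.2800+0.2300  ⇒  S_min = 431/100 m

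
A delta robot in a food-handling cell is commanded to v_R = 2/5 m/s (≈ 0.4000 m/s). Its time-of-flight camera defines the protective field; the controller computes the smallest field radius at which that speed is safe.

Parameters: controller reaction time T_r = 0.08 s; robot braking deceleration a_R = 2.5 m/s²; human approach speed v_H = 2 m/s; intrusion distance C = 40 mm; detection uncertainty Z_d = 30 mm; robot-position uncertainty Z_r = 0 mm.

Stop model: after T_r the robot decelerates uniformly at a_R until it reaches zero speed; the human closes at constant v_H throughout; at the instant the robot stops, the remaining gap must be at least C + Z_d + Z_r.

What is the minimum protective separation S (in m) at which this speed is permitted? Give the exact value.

S_min = 307/500 m = 0.6140 m

stop time T_s = (2/5)/(5/2) = 0.1600 s
robot in T_r: 0.4000·0.0800 = 0.0320 m
braking distance = 0.4000²/(2·2.5000) = 0.0320 m
human closes 2.0000·0.2400 = 0.4800 m
C+Z_d+Z_r = 0.0400+0.0300+0.0000 = 0.0700 m
S_min ≈ 0.0320+0.0320+0.4800+0.0700  ⇒  S_min = 307/500 m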